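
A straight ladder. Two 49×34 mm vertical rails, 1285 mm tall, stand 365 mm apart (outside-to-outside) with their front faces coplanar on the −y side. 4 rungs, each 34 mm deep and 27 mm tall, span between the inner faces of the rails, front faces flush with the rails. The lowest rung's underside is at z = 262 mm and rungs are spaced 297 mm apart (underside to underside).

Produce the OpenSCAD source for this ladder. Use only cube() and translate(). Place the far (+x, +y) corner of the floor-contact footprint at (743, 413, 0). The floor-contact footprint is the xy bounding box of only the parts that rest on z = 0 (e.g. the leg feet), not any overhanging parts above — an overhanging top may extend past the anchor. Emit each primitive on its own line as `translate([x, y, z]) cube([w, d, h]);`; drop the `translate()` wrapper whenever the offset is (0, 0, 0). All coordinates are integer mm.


translate([378, 379, 0]) cube([49, 34, 1285]);
translate([694, 379, 0]) cube([49, 34, 1285]);
translate([427, 379, 262]) cube([267, 34, 27]);
translate([427, 379, 559]) cube([267, 34, 27]);
translate([427, 379, 856]) cube([267, 34, 27]);
translate([427, 379, 1153]) cube([267, 34, 27]);


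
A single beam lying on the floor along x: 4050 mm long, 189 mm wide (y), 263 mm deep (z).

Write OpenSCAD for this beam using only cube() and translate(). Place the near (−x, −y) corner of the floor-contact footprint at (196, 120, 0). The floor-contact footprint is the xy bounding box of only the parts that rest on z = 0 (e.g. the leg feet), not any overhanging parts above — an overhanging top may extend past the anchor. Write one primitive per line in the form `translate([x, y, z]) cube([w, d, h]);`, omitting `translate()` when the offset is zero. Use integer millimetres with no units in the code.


translate([196, 120, 0]) cube([4050, 189, 263]);


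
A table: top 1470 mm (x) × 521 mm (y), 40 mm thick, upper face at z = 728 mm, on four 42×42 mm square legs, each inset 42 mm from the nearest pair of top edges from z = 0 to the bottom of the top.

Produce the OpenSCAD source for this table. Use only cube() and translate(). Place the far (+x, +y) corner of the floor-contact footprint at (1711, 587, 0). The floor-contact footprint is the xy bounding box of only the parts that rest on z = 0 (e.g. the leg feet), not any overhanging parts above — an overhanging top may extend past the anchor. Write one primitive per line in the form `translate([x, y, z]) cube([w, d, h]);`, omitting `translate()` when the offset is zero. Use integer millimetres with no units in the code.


translate([283, 108, 688]) cube([1470, 521, 40]);
translate([325, 150, 0]) cube([42, 42, 688]);
translate([1669, 150, 0]) cube([42, 42, 688]);
translate([325, 545, 0]) cube([42, 42, 688]);
translate([1669, 545, 0]) cube([42, 42, 688]);


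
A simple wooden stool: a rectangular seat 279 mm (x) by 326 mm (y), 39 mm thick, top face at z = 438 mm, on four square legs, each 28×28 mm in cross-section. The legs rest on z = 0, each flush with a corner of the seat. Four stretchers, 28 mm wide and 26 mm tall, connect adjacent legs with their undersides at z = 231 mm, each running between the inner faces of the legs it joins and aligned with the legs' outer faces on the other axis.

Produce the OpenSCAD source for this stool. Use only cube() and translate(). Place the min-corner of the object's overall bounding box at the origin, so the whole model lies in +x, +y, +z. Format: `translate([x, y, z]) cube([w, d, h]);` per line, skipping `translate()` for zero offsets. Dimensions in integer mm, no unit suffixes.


// leg_h = 438 - 39 = 399
// stretcher span = 279 - 2*28 = 223
translate([0, 0, 399]) cube([279, 326, 39]);
cube([28, 28, 399]);
translate([251, 0, 0]) cube([28, 28, 399]);
translate([0, 298, 0]) cube([28, 28, 399]);
translate([251, 298, 0]) cube([28, 28, 399]);
translate([28, 0, 231]) cube([223, 28, 26]);
translate([28, 298, 231]) cube([223, 28, 26]);
translate([0, 28, 231]) cube([28, 270, 26]);
translate([251, 28, 231]) cube([28, 270, 26]);


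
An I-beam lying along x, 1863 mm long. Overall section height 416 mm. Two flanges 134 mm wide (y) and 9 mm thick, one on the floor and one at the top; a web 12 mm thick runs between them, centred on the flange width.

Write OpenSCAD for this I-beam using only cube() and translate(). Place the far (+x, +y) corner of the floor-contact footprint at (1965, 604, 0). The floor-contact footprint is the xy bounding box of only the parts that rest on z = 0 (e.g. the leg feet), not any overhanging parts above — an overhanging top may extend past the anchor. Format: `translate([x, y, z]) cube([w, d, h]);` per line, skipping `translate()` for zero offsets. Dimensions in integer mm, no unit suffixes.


translate([102, 470, 0]) cube([1863, 134, 9]);
translate([102, 531, 9]) cube([1863, 12, 398]);
translate([102, 470, 407]) cube([1863, 134, 9]);


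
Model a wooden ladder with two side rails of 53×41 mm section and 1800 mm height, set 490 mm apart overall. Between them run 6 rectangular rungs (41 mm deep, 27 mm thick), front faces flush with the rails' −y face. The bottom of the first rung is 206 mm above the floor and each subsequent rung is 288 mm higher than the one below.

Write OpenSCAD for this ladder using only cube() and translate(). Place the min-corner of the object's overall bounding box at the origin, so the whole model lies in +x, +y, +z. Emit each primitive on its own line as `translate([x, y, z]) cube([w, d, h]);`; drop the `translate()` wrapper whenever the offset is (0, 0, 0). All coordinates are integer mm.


cube([53, 41, 1800]);
translate([437, 0, 0]) cube([53, 41, 1800]);
translate([53, 0, 206]) cube([384, 41, 27]);
translate([53, 0, 494]) cube([384, 41, 27]);
translate([53, 0, 782]) cube([384, 41, 27]);
translate([53, 0, 1070]) cube([384, 41, 27]);
translate([53, 0, 1358]) cube([384, 41, 27]);
translate([53, 0, 1646]) cube([384, 41, 27]);


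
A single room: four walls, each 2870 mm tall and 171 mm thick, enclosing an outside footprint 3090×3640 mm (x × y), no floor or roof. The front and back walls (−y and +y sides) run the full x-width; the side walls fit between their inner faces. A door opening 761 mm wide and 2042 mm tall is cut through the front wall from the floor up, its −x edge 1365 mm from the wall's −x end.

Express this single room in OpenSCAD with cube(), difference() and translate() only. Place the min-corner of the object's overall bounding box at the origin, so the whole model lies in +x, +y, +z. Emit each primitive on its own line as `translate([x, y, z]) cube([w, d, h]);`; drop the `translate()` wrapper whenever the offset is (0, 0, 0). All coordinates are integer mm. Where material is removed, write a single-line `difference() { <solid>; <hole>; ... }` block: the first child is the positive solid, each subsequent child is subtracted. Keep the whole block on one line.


difference() { cube([3090, 171, 2870]); translate([1365, 0, 0]) cube([761, 171, 2042]); }
translate([0, 3469, 0]) cube([3090, 171, 2870]);
translate([0, 171, 0]) cube([171, 3298, 2870]);
translate([2919, 171, 0]) cube([171, 3298, 2870]);


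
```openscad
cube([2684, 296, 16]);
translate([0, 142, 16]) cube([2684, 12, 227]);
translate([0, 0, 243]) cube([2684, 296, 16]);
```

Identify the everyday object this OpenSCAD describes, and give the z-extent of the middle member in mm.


An I-beam. The web height is 227 mm.

Two wide flanges with a thin centred web — an I-beam. Overall 259 mm minus two 16 mm flanges gives a web of 259 − 2·16 = 227 mm.


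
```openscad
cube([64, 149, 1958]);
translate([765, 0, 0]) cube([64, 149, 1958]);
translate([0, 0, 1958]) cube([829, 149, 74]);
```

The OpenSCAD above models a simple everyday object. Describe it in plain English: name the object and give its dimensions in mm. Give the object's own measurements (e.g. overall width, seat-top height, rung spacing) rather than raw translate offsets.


A door frame. The clear opening is 701 mm wide and 1958 mm high. Two 64 mm wide jambs, 149 mm deep, stand either side of the opening from the floor to the top of the opening. A 74 mm thick head sits across the top of both jambs, spanning the full outside width of the frame.


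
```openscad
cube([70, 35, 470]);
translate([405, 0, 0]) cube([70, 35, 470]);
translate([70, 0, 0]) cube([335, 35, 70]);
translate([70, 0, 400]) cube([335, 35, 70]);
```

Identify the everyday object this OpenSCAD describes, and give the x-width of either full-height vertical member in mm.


A picture frame. The border width is 70 mm.

Four thin pieces enclosing a rectangular opening — a picture frame. The two full-height stiles are 470 mm tall; the top rail sits at z = 400 and is 70 mm tall, so the border above the opening is 470 − 400 = 70 mm, matching the stile x-width.


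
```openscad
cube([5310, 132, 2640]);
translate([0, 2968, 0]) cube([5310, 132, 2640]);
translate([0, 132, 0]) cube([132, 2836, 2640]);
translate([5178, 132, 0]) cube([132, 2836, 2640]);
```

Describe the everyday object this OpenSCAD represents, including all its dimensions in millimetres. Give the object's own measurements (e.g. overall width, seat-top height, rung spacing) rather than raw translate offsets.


The wall frame of a small rectangular building: four walls, each 2640 mm tall and 132 mm thick, enclosing a footprint 5310 mm (x) by 3100 mm (y) outside-to-outside, with no floor or roof. The front and back walls (the −y and +y sides) span the full width; the two side walls fit between them.


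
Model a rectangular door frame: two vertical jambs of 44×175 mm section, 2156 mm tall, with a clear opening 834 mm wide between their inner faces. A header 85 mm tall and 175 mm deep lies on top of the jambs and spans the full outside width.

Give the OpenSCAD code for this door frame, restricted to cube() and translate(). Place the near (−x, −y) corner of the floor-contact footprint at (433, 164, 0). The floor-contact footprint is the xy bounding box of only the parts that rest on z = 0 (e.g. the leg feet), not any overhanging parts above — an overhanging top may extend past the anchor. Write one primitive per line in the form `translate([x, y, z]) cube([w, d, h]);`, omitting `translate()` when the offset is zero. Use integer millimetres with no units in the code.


translate([433, 164, 0]) cube([44, 175, 2156]);
translate([1311, 164, 0]) cube([44, 175, 2156]);
translate([433, 164, 2156]) cube([922, 175, 85]);


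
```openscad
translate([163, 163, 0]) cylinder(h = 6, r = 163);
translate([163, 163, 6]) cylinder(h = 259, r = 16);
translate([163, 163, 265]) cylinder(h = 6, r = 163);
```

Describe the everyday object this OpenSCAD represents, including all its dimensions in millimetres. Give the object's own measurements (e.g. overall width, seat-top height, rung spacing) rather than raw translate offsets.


A spool: two coaxial disc flanges of radius 163 mm and thickness 6 mm, joined by a core cylinder of radius 16 mm and height 259 mm. The lower flange rests on z = 0 and the three cylinders share a vertical axis.


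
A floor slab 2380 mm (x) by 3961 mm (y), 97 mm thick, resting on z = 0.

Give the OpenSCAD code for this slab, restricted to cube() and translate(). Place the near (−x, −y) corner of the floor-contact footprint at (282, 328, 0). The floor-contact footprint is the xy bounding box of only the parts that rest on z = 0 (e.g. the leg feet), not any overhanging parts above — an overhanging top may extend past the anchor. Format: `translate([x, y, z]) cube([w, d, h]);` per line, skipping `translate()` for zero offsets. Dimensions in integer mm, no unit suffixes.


translate([282, 328, 0]) cube([2380, 3961, 97]);


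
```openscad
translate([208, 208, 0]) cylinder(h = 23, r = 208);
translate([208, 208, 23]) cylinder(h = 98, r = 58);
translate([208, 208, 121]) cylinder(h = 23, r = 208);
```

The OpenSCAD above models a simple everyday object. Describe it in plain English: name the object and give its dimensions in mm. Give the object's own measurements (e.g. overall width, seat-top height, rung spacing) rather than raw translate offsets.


A spool: two coaxial disc flanges of radius 208 mm and thickness 23 mm, joined by a core cylinder of radius 58 mm and height 98 mm. The lower flange rests on z = 0 and the three cylinders share a vertical axis.


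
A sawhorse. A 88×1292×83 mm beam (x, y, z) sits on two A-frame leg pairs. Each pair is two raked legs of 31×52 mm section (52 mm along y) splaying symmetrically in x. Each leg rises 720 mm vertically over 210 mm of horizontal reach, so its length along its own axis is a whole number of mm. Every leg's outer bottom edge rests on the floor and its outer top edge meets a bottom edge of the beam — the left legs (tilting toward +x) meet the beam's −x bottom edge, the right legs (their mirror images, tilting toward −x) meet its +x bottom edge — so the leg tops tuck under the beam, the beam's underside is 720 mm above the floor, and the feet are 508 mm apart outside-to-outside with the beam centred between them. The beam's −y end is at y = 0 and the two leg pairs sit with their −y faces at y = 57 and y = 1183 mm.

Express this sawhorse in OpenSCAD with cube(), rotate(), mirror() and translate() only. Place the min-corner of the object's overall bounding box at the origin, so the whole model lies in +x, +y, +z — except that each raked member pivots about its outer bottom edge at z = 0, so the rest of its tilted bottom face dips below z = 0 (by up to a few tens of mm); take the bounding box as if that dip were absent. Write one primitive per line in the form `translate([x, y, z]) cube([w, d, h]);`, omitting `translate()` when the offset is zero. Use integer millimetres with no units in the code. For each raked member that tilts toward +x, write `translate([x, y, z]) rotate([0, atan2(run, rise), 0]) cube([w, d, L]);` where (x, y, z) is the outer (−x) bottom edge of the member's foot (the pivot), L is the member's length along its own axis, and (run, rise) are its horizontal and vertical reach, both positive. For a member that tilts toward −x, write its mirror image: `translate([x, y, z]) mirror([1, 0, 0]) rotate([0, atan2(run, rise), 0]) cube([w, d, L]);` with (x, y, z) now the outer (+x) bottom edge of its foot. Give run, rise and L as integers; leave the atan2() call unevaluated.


translate([210, 0, 720]) cube([88, 1292, 83]);
translate([0, 57, 0]) rotate([0, atan2(210, 720), 0]) cube([31, 52, 750]);
translate([508, 57, 0]) mirror([1, 0, 0]) rotate([0, atan2(210, 720), 0]) cube([31, 52, 750]);
translate([0, 1183, 0]) rotate([0, atan2(210, 720), 0]) cube([31, 52, 750]);
translate([508, 1183, 0]) mirror([1, 0, 0]) rotate([0, atan2(210, 720), 0]) cube([31, 52, 750]);


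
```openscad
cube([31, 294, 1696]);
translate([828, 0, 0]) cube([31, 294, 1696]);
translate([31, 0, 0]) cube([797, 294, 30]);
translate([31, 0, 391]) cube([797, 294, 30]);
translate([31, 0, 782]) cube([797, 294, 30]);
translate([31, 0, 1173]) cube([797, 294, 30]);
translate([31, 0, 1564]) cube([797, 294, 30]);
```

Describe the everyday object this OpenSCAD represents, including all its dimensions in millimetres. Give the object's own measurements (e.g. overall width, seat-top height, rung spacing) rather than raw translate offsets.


An open bookshelf. Two side panels, each 31 mm thick, 294 mm deep and 1696 mm tall, stand 859 mm apart (outside-to-outside). Between them sit 5 shelves, each 30 mm thick and 294 mm deep, spanning the full gap between the sides. The bottom shelf rests on the floor (its underside at z = 0) and the clear gap between one shelf's top and the next shelf's underside is 361 mm.


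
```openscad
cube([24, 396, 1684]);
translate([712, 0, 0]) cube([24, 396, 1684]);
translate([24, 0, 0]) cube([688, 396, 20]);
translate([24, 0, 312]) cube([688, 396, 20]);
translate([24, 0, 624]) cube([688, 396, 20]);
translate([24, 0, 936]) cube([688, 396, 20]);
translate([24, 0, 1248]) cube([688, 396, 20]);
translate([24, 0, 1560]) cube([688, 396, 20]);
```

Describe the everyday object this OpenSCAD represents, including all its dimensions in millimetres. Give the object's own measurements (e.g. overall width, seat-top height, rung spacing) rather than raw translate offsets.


An open bookshelf. Two side panels, each 24 mm thick, 396 mm deep and 1684 mm tall, stand 736 mm apart (outside-to-outside). Between them sit 6 shelves, each 20 mm thick and 396 mm deep, spanning the full gap between the sides. The bottom shelf rests on the floor (its underside at z = 0) and the clear gap between one shelf's top and the next shelf's underside is 292 mm.


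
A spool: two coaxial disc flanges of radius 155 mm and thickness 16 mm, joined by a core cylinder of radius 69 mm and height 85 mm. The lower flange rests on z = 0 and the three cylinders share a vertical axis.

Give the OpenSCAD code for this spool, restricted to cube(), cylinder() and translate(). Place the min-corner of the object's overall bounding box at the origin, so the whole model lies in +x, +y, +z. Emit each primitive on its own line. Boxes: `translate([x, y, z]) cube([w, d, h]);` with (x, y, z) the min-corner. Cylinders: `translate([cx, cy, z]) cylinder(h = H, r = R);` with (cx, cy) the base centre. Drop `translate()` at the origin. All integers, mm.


translate([155, 155, 0]) cylinder(h = 16, r = 155);
translate([155, 155, 16]) cylinder(h = 85, r = 69);
translate([155, 155, 101]) cylinder(h = 16, r = 155);


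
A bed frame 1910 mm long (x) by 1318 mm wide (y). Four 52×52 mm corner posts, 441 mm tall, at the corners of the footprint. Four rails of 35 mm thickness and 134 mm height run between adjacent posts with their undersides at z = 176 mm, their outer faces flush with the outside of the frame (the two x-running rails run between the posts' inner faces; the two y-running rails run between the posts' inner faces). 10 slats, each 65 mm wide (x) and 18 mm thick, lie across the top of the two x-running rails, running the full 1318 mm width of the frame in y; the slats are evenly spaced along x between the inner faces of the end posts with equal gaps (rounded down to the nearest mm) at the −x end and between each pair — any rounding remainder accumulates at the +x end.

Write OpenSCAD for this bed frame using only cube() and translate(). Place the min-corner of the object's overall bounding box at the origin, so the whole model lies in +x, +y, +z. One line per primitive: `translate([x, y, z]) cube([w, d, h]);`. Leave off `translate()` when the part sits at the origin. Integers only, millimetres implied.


// slat z = rail_z + rail_h = 176 + 134 = 310
// slat gap = ⌊(1806 − 10·65) / 11⌋ = 105
cube([52, 52, 441]);
translate([0, 1266, 0]) cube([52, 52, 441]);
translate([1858, 0, 0]) cube([52, 52, 441]);
translate([1858, 1266, 0]) cube([52, 52, 441]);
translate([52, 0, 176]) cube([1806, 35, 134]);
translate([52, 1283, 176]) cube([1806, 35, 134]);
translate([0, 52, 176]) cube([35, 1214, 134]);
translate([1875, 52, 176]) cube([35, 1214, 134]);
translate([157, 0, 310]) cube([65, 1318, 18]);
translate([327, 0, 310]) cube([65, 1318, 18]);
translate([497, 0, 310]) cube([65, 1318, 18]);
translate([667, 0, 310]) cube([65, 1318, 18]);
translate([837, 0, 310]) cube([65, 1318, 18]);
translate([1007, 0, 310]) cube([65, 1318, 18]);
translate([1177, 0, 310]) cube([65, 1318, 18]);
translate([1347, 0, 310]) cube([65, 1318, 18]);
translate([1517, 0, 310]) cube([65, 1318, 18]);
translate([1687, 0, 310]) cube([65, 1318, 18]);


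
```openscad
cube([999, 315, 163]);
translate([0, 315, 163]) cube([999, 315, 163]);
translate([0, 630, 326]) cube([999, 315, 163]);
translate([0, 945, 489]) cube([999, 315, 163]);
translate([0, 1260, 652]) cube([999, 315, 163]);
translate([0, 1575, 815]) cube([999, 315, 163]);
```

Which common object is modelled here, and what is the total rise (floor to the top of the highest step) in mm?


A staircase. The total rise is 978 mm.

6 identical blocks, each offset up and back from the previous — a staircase. Each step is 163 mm tall and there are 6 of them, so the total rise is 6 × 163 = 978 mm.


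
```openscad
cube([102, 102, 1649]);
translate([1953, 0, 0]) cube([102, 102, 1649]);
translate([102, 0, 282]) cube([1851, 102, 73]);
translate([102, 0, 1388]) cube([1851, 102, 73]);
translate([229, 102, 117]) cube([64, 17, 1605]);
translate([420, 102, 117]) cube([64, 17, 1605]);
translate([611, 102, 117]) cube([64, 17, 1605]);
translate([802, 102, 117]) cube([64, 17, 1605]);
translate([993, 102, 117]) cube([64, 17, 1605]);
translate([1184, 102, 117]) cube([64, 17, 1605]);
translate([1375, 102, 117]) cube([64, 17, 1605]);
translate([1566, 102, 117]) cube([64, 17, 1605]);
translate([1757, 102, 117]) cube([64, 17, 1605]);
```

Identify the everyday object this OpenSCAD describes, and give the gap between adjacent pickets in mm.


A fence section. The picket gap is 127 mm.

Two posts, two rails, 9 pickets — a fence section. Span 1851 mm holds 9 pickets of 64 mm with 10 equal gaps: ⌊(1851 − 9·64) / 10⌋ = 127 mm.


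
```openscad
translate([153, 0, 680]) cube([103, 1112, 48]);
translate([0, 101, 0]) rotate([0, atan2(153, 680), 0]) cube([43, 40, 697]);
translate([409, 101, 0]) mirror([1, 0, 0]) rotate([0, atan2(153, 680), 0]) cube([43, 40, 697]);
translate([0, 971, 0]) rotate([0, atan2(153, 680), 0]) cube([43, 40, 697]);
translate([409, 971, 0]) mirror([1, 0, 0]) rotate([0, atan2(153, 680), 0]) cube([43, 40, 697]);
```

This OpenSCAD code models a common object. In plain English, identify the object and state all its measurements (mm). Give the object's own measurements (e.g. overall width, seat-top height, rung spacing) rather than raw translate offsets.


A sawhorse. A 103×1112×48 mm beam (x, y, z) sits on two A-frame leg pairs. Each pair is two raked legs of 43×40 mm section (40 mm along y) splaying symmetrically in x. Each leg rises 680 mm vertically over 153 mm of horizontal reach and is 697 mm long along its own axis. Every leg's outer bottom edge rests on the floor and its outer top edge meets a bottom edge of the beam — the left legs (tilting toward +x) meet the beam's −x bottom edge, the right legs (their mirror images, tilting toward −x) meet its +x bottom edge — so the leg tops tuck under the beam, the beam's underside is 680 mm above the floor, and the feet are 409 mm apart outside-to-outside with the beam centred between them. The two leg pairs are set in 101 mm from either end of the beam.


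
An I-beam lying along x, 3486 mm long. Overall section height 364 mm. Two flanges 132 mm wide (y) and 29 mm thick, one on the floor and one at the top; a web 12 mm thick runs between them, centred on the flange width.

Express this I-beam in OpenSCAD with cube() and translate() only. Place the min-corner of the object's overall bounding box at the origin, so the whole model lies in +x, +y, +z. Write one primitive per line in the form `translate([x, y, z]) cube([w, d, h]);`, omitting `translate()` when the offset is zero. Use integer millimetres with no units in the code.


cube([3486, 132, 29]);
translate([0, 60, 29]) cube([3486, 12, 306]);
translate([0, 0, 335]) cube([3486, 132, 29]);


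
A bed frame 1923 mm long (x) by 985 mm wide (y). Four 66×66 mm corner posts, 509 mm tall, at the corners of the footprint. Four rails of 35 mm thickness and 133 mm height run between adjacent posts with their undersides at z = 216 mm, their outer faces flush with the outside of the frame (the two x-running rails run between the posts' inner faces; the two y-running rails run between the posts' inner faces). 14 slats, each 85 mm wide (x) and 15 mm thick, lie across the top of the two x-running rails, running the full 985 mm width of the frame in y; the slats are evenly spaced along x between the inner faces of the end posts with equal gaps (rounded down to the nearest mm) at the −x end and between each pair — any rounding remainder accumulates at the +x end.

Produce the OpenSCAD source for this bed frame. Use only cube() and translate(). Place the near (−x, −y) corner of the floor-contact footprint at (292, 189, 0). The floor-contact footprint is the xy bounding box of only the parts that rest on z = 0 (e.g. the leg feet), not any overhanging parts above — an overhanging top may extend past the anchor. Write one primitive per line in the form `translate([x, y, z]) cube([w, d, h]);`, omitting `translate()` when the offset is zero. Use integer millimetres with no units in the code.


translate([292, 189, 0]) cube([66, 66, 509]);
translate([292, 1108, 0]) cube([66, 66, 509]);
translate([2149, 189, 0]) cube([66, 66, 509]);
translate([2149, 1108, 0]) cube([66, 66, 509]);
translate([358, 189, 216]) cube([1791, 35, 133]);
translate([358, 1139, 216]) cube([1791, 35, 133]);
translate([292, 255, 216]) cube([35, 853, 133]);
translate([2180, 255, 216]) cube([35, 853, 133]);
translate([398, 189, 349]) cube([85, 985, 15]);
translate([523, 189, 349]) cube([85, 985, 15]);
translate([648, 189, 349]) cube([85, 985, 15]);
translate([773, 189, 349]) cube([85, 985, 15]);
translate([898, 189, 349]) cube([85, 985, 15]);
translate([1023, 189, 349]) cube([85, 985, 15]);
translate([1148, 189, 349]) cube([85, 985, 15]);
translate([1273, 189, 349]) cube([85, 985, 15]);
translate([1398, 189, 349]) cube([85, 985, 15]);
translate([1523, 189, 349]) cube([85, 985, 15]);
translate([1648, 189, 349]) cube([85, 985, 15]);
translate([1773, 189, 349]) cube([85, 985, 15]);
translate([1898, 189, 349]) cube([85, 985, 15]);
translate([2023, 189, 349]) cube([85, 985, 15]);


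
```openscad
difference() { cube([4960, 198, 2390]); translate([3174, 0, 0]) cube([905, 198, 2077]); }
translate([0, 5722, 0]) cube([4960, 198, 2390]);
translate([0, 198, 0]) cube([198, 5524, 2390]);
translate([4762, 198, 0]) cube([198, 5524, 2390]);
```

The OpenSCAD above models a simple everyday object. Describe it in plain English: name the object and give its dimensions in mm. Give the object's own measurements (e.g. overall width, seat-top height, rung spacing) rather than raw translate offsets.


A single room: four walls, each 2390 mm tall and 198 mm thick, enclosing an outside footprint 4960×5920 mm (x × y), no floor or roof. The front and back walls (−y and +y sides) run the full x-width; the side walls fit between their inner faces. A door opening 905 mm wide and 2077 mm tall is cut through the front wall from the floor up, its −x edge 3174 mm from the wall's −x end.


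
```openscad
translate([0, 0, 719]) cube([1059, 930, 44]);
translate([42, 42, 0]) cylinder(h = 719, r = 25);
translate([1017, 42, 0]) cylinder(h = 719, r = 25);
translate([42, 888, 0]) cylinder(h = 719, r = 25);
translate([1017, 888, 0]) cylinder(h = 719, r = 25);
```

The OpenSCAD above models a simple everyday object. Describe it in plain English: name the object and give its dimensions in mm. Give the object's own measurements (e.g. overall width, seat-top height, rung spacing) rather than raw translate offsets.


A rectangular dining table. The top is 1059×930×44 mm with its upper surface at z = 763 mm. It stands on four round legs of 50 mm diameter, each leg's bounding box inset 17 mm from the nearest pair of top edges, running from the floor to the underside of the top.


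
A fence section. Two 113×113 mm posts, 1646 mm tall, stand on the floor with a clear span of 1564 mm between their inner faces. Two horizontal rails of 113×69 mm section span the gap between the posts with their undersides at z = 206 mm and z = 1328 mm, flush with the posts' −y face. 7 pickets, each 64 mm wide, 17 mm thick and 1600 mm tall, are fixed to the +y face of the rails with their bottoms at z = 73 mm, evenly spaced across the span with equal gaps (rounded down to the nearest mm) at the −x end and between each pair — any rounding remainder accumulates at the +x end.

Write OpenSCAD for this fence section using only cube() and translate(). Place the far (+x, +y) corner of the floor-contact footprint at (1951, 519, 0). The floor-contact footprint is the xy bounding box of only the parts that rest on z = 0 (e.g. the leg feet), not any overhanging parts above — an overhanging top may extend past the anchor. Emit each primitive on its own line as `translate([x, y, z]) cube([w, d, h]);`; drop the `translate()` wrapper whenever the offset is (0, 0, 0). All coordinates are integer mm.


translate([161, 406, 0]) cube([113, 113, 1646]);
translate([1838, 406, 0]) cube([113, 113, 1646]);
translate([274, 406, 206]) cube([1564, 113, 69]);
translate([274, 406, 1328]) cube([1564, 113, 69]);
translate([413, 519, 73]) cube([64, 17, 1600]);
translate([616, 519, 73]) cube([64, 17, 1600]);
translate([819, 519, 73]) cube([64, 17, 1600]);
translate([1022, 519, 73]) cube([64, 17, 1600]);
translate([1225, 519, 73]) cube([64, 17, 1600]);
translate([1428, 519, 73]) cube([64, 17, 1600]);
translate([1631, 519, 73]) cube([64, 17, 1600]);


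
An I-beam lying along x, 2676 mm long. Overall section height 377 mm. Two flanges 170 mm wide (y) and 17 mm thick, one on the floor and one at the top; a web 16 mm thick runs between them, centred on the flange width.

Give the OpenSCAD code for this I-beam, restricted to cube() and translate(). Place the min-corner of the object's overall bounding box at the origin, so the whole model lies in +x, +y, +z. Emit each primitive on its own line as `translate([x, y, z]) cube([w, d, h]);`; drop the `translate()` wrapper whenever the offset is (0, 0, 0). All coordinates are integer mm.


cube([2676, 170, 17]);
translate([0, 77, 17]) cube([2676, 16, 343]);
translate([0, 0, 360]) cube([2676, 170, 17]);


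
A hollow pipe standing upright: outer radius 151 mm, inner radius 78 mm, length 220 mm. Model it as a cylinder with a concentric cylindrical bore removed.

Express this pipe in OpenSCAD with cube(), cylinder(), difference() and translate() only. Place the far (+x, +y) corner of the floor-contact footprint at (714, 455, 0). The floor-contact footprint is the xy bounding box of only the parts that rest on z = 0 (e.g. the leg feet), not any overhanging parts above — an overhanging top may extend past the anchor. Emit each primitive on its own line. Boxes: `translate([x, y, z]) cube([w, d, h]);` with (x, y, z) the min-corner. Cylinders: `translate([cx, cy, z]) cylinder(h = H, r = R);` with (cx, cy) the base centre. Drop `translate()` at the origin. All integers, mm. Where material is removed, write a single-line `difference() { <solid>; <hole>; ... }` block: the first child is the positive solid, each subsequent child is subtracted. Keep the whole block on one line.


difference() { translate([563, 304, 0]) cylinder(h = 220, r = 151); translate([563, 304, 0]) cylinder(h = 220, r = 78); }


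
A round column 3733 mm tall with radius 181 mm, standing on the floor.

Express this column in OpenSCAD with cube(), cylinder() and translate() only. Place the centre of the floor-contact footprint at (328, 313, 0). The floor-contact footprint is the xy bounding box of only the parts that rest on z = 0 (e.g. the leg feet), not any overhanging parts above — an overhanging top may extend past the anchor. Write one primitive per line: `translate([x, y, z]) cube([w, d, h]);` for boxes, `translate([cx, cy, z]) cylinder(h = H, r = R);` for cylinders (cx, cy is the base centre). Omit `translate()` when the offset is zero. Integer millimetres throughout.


translate([328, 313, 0]) cylinder(h = 3733, r = 181);


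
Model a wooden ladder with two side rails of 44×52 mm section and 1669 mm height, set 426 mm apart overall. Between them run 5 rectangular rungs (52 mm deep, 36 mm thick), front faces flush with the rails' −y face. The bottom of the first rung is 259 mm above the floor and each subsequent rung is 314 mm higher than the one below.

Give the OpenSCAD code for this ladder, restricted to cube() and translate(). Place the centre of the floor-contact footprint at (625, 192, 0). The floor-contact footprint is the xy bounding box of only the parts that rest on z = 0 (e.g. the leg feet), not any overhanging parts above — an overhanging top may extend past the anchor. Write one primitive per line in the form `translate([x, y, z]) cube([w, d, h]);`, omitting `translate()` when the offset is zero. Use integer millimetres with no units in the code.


// rung span = 426 - 2*44 = 338
// rung[k] z = 259 + k*314
translate([412, 166, 0]) cube([44, 52, 1669]);
translate([794, 166, 0]) cube([44, 52, 1669]);
translate([456, 166, 259]) cube([338, 52, 36]);
translate([456, 166, 573]) cube([338, 52, 36]);
translate([456, 166, 887]) cube([338, 52, 36]);
translate([456, 166, 1201]) cube([338, 52, 36]);
translate([456, 166, 1515]) cube([338, 52, 36]);


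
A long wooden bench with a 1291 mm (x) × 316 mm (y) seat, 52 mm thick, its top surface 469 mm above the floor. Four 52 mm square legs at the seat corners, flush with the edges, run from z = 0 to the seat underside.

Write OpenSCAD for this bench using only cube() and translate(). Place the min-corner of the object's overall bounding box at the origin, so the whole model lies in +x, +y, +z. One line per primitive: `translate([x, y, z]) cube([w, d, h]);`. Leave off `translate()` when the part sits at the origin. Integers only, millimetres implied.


translate([0, 0, 417]) cube([1291, 316, 52]);
cube([52, 52, 417]);
translate([0, 264, 0]) cube([52, 52, 417]);
translate([1239, 0, 0]) cube([52, 52, 417]);
translate([1239, 264, 0]) cube([52, 52, 417]);


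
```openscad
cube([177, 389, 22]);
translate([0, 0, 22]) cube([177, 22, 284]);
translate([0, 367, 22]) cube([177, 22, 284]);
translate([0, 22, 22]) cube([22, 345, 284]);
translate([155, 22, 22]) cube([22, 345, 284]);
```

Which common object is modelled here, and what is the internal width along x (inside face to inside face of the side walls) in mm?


An open box. The internal width is 133 mm.

A 177×389 base slab with four walls standing on it — an open box. The base is 177 mm wide and the walls are 22 mm thick, so the internal width is 177 − 2 × 22 = 133 mm.


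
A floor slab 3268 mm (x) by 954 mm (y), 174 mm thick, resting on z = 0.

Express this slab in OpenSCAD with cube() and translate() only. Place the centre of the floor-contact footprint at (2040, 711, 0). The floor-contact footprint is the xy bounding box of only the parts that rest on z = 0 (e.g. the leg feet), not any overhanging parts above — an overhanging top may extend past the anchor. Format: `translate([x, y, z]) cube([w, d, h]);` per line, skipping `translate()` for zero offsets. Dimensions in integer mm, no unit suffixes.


translate([406, 234, 0]) cube([3268, 954, 174]);


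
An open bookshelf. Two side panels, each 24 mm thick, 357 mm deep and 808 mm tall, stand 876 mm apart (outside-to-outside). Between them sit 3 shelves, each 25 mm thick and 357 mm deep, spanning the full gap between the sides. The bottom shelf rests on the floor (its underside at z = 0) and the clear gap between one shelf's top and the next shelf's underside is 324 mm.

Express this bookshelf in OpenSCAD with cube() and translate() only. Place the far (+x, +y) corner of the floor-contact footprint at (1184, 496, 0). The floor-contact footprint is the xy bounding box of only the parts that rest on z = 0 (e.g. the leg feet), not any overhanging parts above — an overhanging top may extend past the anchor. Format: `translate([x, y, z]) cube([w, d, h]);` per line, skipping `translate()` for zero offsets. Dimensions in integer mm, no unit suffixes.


translate([308, 139, 0]) cube([24, 357, 808]);
translate([1160, 139, 0]) cube([24, 357, 808]);
translate([332, 139, 0]) cube([828, 357, 25]);
translate([332, 139, 349]) cube([828, 357, 25]);
translate([332, 139, 698]) cube([828, 357, 25]);


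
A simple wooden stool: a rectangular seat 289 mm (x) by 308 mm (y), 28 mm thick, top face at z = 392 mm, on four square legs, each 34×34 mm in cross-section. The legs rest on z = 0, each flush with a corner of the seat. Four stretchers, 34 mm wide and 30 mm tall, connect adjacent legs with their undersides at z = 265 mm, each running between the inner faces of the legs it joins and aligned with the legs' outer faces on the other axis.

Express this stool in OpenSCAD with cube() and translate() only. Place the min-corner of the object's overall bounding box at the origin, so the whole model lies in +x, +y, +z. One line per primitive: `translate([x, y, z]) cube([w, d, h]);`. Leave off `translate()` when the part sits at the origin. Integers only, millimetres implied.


// leg_h = 392 - 28 = 364
// stretcher span = 289 - 2*34 = 221
translate([0, 0, 364]) cube([289, 308, 28]);
cube([34, 34, 364]);
translate([255, 0, 0]) cube([34, 34, 364]);
translate([0, 274, 0]) cube([34, 34, 364]);
translate([255, 274, 0]) cube([34, 34, 364]);
translate([34, 0, 265]) cube([221, 34, 30]);
translate([34, 274, 265]) cube([221, 34, 30]);
translate([0, 34, 265]) cube([34, 240, 30]);
translate([255, 34, 265]) cube([34, 240, 30]);


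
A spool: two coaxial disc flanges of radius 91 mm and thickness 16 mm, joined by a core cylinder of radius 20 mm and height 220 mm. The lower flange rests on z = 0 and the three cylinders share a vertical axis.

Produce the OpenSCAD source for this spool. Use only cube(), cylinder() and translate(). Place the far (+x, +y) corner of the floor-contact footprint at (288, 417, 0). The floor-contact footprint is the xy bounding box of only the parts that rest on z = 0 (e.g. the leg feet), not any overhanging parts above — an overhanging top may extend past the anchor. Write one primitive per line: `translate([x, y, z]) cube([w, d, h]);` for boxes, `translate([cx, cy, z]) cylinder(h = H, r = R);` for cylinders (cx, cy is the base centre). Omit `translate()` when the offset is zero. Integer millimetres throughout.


translate([197, 326, 0]) cylinder(h = 16, r = 91);
translate([197, 326, 16]) cylinder(h = 220, r = 20);
translate([197, 326, 236]) cylinder(h = 16, r = 91);


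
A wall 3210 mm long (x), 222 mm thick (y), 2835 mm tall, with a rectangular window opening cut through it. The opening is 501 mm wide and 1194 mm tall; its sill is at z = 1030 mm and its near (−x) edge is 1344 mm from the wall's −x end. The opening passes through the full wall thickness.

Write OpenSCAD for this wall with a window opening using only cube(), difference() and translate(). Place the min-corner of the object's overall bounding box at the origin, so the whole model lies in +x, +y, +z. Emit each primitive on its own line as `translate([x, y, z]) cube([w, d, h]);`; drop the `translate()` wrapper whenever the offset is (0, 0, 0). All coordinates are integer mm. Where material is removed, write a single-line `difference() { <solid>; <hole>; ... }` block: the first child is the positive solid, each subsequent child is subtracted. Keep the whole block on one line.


difference() { cube([3210, 222, 2835]); translate([1344, 0, 1030]) cube([501, 222, 1194]); }


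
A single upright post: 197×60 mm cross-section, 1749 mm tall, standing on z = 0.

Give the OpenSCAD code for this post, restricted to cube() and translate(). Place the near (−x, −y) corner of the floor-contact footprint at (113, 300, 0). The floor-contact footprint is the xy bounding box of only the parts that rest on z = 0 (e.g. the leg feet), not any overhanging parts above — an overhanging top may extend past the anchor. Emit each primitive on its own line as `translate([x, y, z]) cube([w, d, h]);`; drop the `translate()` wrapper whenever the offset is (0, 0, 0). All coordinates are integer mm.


translate([113, 300, 0]) cube([197, 60, 1749]);


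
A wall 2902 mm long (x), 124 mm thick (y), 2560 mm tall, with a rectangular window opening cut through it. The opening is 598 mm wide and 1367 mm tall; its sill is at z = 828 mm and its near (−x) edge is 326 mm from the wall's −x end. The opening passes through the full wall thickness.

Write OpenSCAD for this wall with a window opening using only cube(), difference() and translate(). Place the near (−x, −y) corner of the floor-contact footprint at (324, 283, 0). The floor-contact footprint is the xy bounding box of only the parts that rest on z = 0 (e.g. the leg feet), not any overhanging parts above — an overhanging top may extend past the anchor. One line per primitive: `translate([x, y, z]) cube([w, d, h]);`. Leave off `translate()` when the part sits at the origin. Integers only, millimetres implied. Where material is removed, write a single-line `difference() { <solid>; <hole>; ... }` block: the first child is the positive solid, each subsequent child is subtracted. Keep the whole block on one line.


difference() { translate([324, 283, 0]) cube([2902, 124, 2560]); translate([650, 283, 828]) cube([598, 124, 1367]); }
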